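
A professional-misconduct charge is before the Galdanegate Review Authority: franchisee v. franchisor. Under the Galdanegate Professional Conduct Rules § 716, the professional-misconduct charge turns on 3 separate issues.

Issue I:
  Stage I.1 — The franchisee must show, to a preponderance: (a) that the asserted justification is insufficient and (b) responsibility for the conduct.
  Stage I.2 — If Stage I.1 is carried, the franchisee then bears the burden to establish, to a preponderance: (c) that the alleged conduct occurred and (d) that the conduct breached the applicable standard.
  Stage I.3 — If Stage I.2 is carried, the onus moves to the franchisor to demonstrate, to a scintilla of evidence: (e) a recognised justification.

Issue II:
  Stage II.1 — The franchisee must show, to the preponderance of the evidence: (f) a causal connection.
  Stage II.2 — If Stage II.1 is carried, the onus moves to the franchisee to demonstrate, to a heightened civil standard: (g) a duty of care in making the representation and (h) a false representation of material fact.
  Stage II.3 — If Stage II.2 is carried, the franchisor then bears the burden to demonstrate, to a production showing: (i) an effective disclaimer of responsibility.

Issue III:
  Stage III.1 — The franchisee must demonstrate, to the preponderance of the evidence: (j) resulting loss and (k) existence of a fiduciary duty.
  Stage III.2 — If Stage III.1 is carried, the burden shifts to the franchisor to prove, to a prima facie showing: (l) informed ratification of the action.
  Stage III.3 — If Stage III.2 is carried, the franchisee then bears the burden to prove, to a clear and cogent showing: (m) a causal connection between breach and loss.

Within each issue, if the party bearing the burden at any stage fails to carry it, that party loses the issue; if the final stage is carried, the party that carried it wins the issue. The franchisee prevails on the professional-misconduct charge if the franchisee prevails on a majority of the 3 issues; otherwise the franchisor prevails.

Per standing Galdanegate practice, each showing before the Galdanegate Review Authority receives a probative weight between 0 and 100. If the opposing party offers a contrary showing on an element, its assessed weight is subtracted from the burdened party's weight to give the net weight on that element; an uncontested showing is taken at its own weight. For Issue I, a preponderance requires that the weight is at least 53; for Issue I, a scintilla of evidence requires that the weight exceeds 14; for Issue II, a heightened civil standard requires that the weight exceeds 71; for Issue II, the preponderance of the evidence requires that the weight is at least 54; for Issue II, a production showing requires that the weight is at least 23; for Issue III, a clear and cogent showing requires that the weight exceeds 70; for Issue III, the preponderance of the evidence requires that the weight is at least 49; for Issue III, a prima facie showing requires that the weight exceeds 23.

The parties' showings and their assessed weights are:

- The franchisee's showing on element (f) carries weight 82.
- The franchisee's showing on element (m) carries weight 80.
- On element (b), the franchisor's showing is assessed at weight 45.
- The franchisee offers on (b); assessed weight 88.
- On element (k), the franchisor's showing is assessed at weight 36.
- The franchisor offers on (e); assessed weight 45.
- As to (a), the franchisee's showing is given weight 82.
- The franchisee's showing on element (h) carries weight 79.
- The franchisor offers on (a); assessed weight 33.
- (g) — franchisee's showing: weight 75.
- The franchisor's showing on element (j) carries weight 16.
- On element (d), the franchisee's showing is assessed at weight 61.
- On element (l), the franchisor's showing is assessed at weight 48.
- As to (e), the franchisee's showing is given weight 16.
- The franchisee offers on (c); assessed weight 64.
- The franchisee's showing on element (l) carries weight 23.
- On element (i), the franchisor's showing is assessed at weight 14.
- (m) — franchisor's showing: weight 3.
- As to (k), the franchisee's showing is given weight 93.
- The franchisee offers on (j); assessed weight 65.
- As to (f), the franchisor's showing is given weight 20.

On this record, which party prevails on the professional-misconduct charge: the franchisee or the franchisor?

franchisee

— Issue I —
At Stage I.1 the franchisee must meet a preponderance (weight is at least 53): on (a) the weight is 82 less the opposing 33 gives net 49, which does not reach 53, so (a) does not meet the standard; on (b) the weight is 88 less the opposing 45 gives net 43, which does not reach 53, so (b) does not meet the standard.
  Stage I.1 not carried; the franchisee fails its burden.
The analysis ends at Stage I.1; the franchisor prevails on this issue.
— Issue II —
Stage II.1 — burden on franchisee; standard: the preponderance of the evidence (weight is at least 54).
    (f): 82 − 20 = 62 ≥ 54 [met]
  Stage II.1 carried; the burden remains with the franchisee.
Stage II.2 — burden on franchisee; standard: a heightened civil standard (weight exceeds 71).
    (g): 75 > 71 [met]
    (h): 79 > 71 [met]
  The franchisee carries Stage II.2; the franchisor now bears the burden.
Stage II.3 — burden on franchisor; standard: a production showing (weight is at least 23).
    (i): 14 < 23 [not met]
  Stage II.3 not carried; the franchisor fails its burden.
The analysis ends at Stage II.3; the franchisee prevails on this issue.
— Issue III —
Stage III.1 — burden on franchisee; standard: the preponderance of the evidence (weight is at least 49).
    (j): 65 − 16 = 49 ≥ 49 [met]
    (k): 93 − 36 = 57 ≥ 49 [met]
  Stage III.1 is satisfied; the onus moves to the franchisor.
Stage III.2 — burden on franchisor; standard: a prima facie showing (weight exceeds 23).
    (l): 48 − 23 = 25 > 23 [met]
  The franchisor carries Stage III.2; the franchisee now bears the burden.
Stage III.3 — burden on franchisee; standard: a clear and cogent showing (weight exceeds 70).
    (m): 80 − 3 = 77 > 70 [met]
  All elements met at the final stage.
With every stage satisfied, the franchisee prevails on this issue.
Per-issue: Issue I → franchisor; Issue II → franchisee; Issue III → franchisee. The franchisee must prevail on a majority of issues; overall, the franchisee prevails.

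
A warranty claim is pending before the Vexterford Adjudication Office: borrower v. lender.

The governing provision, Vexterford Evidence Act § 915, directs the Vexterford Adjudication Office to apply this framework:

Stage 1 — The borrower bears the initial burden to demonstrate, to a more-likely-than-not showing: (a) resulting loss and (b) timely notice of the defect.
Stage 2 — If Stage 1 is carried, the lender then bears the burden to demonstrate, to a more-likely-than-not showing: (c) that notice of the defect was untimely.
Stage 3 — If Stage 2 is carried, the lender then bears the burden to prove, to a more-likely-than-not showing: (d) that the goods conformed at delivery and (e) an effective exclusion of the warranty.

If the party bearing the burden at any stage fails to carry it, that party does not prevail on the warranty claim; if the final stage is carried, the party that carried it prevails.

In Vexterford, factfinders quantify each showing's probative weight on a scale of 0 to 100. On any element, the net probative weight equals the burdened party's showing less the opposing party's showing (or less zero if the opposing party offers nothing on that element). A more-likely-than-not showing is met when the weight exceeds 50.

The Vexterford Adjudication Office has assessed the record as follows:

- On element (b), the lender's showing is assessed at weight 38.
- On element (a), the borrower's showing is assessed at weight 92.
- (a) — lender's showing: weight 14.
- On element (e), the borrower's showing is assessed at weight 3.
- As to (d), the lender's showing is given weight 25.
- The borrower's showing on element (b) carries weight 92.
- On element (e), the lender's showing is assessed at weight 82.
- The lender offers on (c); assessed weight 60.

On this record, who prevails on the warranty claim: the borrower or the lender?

At Stage 1 the borrower must meet a more-likely-than-not showing (weight exceeds 50): on (a) the weight is 92 less the opposing 14 gives net 78, which does exceed 50, so (a) meets the standard; on (b) the weight is 92 less the opposing 38 gives net 54, > 50, so (b) meets the standard.
  Stage 1 is satisfied; the onus moves to the lender.
At Stage 2 the lender must meet a more-likely-than-not showing (weight exceeds 50): on (c) the weight is 60, which does exceed 50, so (c) meets the standard.
  Stage 2 carried; the burden remains with the lender.
At Stage 3 the lender must meet a more-likely-than-not showing (weight exceeds 50): on (d) the weight is 25, ≤ 50, so (d) does not meet the standard; on (e) the weight is 82 less the opposing 3 gives net 79, which does exceed 50, so (e) meets the standard.
  The lender does not carry Stage 3.
The borrower prevails.

borrower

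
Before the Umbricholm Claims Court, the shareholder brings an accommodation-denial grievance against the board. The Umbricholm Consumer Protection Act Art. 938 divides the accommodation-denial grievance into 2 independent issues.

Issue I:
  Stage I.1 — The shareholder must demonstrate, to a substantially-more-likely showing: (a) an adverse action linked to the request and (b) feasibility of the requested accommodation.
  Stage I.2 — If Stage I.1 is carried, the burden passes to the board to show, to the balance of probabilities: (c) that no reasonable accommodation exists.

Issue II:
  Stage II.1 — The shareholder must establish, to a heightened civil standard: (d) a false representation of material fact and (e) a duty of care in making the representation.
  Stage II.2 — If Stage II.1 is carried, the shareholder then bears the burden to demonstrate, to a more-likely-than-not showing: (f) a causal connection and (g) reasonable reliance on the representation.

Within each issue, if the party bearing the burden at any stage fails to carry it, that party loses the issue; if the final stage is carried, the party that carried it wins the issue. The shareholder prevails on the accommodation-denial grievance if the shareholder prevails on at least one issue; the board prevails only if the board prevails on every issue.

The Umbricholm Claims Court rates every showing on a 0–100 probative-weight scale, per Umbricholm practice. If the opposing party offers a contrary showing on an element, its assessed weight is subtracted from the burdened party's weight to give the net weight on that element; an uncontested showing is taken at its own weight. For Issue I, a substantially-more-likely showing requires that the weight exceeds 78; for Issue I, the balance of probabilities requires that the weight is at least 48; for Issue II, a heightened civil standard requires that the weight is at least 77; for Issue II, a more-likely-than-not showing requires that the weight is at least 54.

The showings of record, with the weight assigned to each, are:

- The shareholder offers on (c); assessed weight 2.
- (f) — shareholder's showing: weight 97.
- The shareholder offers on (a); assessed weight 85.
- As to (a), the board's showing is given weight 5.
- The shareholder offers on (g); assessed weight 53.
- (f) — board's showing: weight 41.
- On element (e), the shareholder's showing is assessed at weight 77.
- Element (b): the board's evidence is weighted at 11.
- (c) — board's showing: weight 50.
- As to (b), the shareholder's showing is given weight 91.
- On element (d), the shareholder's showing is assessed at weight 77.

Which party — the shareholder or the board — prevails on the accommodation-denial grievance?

board

— Issue I —
Stage I.1 (shareholder, a substantially-more-likely showing, weight exceeds 78): (a) net 85−5=80 > 78 — meets; (b) net 91−11=80 > 78 — meets.
  The shareholder carries Stage I.1; the board now bears the burden.
Stage I.2 (board, the balance of probabilities, weight is at least 48): (c) net 50−2=48 ≥ 48 — meets.
  Stage I.2 carried; the final stage is satisfied.
All stages carried — the board prevails on this issue.
— Issue II —
At Stage II.1 the shareholder must meet a heightened civil standard (weight is at least 77): on (d) the weight is 77, ≥ 77, so (d) meets the standard; on (e) the weight is 77, which does reach 77, so (e) meets the standard.
  Stage II.1 carried; the burden remains with the shareholder.
At Stage II.2 the shareholder must meet a more-likely-than-not showing (weight is at least 54): on (f) the weight is 97 less the opposing 41 gives net 56, ≥ 54, so (f) meets the standard; on (g) the weight is 53, < 54, so (g) does not meet the standard.
  The shareholder does not carry Stage II.2.
So the board prevails on this issue.
Per-issue: Issue I → board; Issue II → board. The shareholder must prevail on at least one issue; overall, the board prevails.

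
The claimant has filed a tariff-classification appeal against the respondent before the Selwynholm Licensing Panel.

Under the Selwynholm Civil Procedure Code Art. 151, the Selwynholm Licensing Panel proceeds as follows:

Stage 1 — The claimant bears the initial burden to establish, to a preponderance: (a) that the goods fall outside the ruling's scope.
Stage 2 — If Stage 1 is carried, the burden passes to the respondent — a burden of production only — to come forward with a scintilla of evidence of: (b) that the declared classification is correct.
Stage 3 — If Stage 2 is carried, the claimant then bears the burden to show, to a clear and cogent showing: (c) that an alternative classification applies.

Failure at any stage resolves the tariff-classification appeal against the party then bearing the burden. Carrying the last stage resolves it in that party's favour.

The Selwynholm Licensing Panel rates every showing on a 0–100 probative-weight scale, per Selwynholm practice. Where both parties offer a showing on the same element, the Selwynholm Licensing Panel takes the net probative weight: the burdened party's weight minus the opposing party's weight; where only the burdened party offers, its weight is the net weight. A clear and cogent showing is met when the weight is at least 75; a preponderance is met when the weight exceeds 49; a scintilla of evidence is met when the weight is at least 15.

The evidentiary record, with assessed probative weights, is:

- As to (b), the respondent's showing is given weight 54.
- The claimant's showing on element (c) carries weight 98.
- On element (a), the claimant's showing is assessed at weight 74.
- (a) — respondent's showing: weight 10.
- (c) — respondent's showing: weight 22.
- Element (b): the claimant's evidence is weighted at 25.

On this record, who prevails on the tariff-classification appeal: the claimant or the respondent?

At Stage 1 the claimant must meet a preponderance (weight exceeds 49): on (a) the weight is 74 less the opposing 10 gives net 64, > 49, so (a) meets the standard.
  The claimant carries Stage 1; the respondent now bears the burden.
At Stage 2 the respondent must meet a scintilla of evidence (weight is at least 15): on (b) the weight is 54 less the opposing 25 gives net 29, ≥ 15, so (b) meets the standard.
  Stage 2 carried; the burden shifts to the claimant.
At Stage 3 the claimant must meet a clear and cogent showing (weight is at least 75): on (c) the weight is 98 less the opposing 22 gives net 76, ≥ 75, so (c) meets the standard.
  All elements met at the final stage.
Every stage carried; the claimant prevails.

claimant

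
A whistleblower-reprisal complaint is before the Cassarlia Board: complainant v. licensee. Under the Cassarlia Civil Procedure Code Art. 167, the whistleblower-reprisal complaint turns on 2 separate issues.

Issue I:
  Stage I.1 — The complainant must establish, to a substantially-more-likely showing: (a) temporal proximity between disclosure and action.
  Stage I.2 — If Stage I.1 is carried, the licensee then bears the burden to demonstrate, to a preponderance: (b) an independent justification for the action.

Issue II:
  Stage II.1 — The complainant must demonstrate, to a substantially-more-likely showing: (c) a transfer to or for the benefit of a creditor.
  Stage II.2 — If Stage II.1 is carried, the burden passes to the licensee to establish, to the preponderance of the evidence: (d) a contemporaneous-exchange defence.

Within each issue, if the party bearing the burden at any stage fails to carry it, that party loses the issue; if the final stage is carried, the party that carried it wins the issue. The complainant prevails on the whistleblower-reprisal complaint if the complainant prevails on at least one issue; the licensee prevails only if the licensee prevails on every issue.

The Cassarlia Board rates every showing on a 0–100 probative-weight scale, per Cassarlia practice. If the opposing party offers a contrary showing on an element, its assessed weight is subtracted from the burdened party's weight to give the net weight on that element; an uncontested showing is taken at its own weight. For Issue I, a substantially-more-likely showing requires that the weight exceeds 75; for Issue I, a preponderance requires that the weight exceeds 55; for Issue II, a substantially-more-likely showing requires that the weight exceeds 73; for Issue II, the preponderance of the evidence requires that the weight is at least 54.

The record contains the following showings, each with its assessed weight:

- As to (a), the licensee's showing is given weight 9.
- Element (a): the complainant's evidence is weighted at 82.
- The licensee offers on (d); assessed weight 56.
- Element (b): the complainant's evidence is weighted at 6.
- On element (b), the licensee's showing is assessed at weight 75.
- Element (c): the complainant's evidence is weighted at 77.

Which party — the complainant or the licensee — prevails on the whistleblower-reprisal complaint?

— Issue I —
Stage I.1 — burden on complainant; standard: a substantially-more-likely showing (weight exceeds 75).
    (a): 82 − 9 = 73 ≤ 75 [not met]
  Stage I.1 not carried; the complainant fails its burden.
The analysis ends at Stage I.1; the licensee prevails on this issue.
— Issue II —
Stage II.1 — burden on complainant; standard: a substantially-more-likely showing (weight exceeds 73).
    (c): 77 > 73 [met]
  Stage II.1 is satisfied; the onus moves to the licensee.
Stage II.2 — burden on licensee; standard: the preponderance of the evidence (weight is at least 54).
    (d): 56 ≥ 54 [met]
  All elements met at the final stage.
All stages carried — the licensee prevails on this issue.
Per-issue: Issue I → licensee; Issue II → licensee. The complainant must prevail on at least one issue; overall, the licensee prevails.

licensee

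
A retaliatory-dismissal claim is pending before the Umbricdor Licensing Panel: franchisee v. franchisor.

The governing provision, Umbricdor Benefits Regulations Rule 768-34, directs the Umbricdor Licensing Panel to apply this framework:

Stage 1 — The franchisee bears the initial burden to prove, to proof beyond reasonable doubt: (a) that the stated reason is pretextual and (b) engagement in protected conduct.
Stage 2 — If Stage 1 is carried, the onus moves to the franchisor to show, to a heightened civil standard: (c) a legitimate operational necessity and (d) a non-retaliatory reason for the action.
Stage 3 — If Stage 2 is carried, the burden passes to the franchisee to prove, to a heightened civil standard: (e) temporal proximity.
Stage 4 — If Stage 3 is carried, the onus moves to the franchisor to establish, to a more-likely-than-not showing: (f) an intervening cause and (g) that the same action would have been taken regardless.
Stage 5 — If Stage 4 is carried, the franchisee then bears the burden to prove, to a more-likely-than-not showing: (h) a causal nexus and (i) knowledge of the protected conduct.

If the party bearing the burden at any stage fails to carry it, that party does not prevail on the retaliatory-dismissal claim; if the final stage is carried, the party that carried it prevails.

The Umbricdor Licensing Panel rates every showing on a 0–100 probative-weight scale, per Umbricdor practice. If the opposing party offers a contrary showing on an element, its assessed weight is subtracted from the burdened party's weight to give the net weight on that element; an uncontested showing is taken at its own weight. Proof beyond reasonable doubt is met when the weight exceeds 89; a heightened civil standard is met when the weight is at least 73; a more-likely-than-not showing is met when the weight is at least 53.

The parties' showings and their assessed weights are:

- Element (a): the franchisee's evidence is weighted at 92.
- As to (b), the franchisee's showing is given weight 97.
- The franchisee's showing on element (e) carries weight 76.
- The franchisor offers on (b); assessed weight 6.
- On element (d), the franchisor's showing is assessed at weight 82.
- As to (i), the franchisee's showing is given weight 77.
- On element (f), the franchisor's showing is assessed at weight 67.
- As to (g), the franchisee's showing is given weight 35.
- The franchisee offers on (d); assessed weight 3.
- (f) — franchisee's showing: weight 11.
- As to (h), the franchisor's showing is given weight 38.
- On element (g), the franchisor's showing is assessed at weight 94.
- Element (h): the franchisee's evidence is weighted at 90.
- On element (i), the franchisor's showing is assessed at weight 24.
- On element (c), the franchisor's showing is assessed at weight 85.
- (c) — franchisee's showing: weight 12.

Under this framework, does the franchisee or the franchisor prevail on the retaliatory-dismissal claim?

franchisor

At Stage 1 the franchisee must meet proof beyond reasonable doubt (weight exceeds 89): on (a) the weight is 92, which does exceed 89, so (a) meets the standard; on (b) the weight is 97 less the opposing 6 gives net 91, which does exceed 89, so (b) meets the standard.
  The franchisee carries Stage 1; the franchisor now bears the burden.
At Stage 2 the franchisor must meet a heightened civil standard (weight is at least 73): on (c) the weight is 85 less the opposing 12 gives net 73, which does reach 73, so (c) meets the standard; on (d) the weight is 82 less the opposing 3 gives net 79, which does reach 73, so (d) meets the standard.
  Stage 2 carried; the burden shifts to the franchisee.
At Stage 3 the franchisee must meet a heightened civil standard (weight is at least 73): on (e) the weight is 76, which does reach 73, so (e) meets the standard.
  The franchisee carries Stage 3; the franchisor now bears the burden.
At Stage 4 the franchisor must meet a more-likely-than-not showing (weight is at least 53): on (f) the weight is 67 less the opposing 11 gives net 56, which does reach 53, so (f) meets the standard; on (g) the weight is 94 less the opposing 35 gives net 59, which does reach 53, so (g) meets the standard.
  Stage 4 is satisfied; the onus moves to the franchisee.
At Stage 5 the franchisee must meet a more-likely-than-not showing (weight is at least 53): on (h) the weight is 90 less the opposing 38 gives net 52, < 53, so (h) does not meet the standard; on (i) the weight is 77 less the opposing 24 gives net 53, ≥ 53, so (i) meets the standard.
  The franchisee does not carry Stage 5.
So the franchisor prevails.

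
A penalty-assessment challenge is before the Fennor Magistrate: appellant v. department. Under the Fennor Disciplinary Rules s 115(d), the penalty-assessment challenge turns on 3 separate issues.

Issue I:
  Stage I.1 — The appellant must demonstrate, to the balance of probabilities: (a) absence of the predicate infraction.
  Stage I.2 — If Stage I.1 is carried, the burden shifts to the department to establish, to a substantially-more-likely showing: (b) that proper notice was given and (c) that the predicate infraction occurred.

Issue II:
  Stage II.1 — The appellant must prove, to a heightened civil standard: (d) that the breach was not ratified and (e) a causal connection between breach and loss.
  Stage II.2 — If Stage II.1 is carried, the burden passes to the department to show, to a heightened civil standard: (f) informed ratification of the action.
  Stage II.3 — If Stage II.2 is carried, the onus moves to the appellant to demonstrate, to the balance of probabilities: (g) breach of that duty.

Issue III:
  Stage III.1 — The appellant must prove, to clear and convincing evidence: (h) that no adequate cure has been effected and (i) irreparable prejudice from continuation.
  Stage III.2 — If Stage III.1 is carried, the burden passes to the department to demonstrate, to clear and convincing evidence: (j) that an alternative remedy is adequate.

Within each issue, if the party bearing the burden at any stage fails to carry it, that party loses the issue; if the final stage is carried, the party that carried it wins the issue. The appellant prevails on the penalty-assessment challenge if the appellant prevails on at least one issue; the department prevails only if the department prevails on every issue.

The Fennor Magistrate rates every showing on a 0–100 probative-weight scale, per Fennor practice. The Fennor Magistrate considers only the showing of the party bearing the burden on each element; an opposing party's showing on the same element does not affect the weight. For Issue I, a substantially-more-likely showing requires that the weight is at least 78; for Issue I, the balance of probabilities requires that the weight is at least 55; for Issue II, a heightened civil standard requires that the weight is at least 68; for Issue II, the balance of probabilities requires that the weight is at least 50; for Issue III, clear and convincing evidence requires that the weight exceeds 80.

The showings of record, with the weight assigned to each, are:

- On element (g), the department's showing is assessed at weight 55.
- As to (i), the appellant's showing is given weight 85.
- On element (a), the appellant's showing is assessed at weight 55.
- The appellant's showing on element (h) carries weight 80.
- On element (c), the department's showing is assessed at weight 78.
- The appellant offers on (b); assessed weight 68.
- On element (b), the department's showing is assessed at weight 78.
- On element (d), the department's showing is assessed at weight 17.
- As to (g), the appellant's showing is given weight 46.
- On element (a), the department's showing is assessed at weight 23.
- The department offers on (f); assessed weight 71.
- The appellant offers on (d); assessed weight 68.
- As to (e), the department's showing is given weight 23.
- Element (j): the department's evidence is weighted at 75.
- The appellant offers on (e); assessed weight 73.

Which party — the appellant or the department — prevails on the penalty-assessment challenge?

— Issue I —
Stage I.1 — burden on appellant; standard: the balance of probabilities (weight is at least 55).
    (a): 55 (department's 23 disregarded) ≥ 55 [met]
  Stage I.1 carried; the burden shifts to the department.
Stage I.2 — burden on department; standard: a substantially-more-likely showing (weight is at least 78).
    (b): 78 (appellant's 68 disregarded) ≥ 78 [met]
    (c): 78 ≥ 78 [met]
  Stage I.2 carried; the final stage is satisfied.
Every stage carried; the department prevails on this issue.
— Issue II —
Stage II.1 — burden on appellant; standard: a heightened civil standard (weight is at least 68).
    (d): 68 (department's 17 disregarded) ≥ 68 [met]
    (e): 73 (department's 23 disregarded) ≥ 68 [met]
  All elements met. The burden passes to the department.
Stage II.2 — burden on department; standard: a heightened civil standard (weight is at least 68).
    (f): 71 ≥ 68 [met]
  The department carries Stage II.2; the appellant now bears the burden.
Stage II.3 — burden on appellant; standard: the balance of probabilities (weight is at least 50).
    (g): 46 (department's 55 disregarded) < 50 [not met]
  Not every element is met, so the appellant fails to carry Stage II.3.
The analysis ends at Stage II.3; the department prevails on this issue.
— Issue III —
Stage III.1 (appellant, clear and convincing evidence, weight exceeds 80): (h) 80 ≤ 80 — fails; (i) 85 > 80 — meets.
  Stage III.1 not carried; the appellant fails its burden.
The department prevails on this issue.
Per-issue: Issue I → department; Issue II → department; Issue III → department. The appellant must prevail on at least one issue; overall, the department prevails.

department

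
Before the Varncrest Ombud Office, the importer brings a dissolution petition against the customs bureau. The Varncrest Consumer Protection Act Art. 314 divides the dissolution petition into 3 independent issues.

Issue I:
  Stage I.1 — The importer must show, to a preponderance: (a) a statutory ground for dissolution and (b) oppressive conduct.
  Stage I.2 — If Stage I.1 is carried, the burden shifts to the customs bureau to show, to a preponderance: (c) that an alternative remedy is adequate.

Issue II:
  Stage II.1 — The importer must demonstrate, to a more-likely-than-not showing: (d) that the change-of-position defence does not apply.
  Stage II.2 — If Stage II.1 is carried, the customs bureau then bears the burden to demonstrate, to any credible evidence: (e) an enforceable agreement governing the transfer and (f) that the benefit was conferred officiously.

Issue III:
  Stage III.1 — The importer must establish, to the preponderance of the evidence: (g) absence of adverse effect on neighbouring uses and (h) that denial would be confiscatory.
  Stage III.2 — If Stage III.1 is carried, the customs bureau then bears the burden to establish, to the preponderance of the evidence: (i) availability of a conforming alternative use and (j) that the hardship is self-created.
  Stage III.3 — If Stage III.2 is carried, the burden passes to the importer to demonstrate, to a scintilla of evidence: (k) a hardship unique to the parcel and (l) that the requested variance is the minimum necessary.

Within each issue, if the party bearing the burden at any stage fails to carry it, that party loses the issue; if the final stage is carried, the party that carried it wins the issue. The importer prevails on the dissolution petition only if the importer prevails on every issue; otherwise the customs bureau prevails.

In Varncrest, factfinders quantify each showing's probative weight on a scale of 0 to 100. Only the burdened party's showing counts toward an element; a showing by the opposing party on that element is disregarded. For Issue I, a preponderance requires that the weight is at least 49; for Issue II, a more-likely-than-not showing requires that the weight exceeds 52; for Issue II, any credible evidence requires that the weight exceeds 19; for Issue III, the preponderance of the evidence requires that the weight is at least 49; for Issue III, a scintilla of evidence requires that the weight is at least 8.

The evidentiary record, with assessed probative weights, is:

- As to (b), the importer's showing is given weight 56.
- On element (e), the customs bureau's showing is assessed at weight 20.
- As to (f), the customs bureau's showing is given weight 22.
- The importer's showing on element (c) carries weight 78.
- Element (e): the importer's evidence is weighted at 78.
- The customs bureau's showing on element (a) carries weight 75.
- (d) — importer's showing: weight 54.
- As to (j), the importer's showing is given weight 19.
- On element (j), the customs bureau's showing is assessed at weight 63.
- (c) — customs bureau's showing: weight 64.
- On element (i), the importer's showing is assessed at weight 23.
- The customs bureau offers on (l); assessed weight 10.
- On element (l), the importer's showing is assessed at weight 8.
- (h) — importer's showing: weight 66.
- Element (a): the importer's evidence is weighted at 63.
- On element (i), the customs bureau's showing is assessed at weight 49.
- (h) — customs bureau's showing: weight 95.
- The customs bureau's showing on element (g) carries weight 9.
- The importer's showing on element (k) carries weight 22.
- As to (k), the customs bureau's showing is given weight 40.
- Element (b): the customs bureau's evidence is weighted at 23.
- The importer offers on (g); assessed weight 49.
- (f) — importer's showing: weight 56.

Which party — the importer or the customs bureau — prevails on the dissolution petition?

— Issue I —
Stage I.1 (importer, a preponderance, weight is at least 49): (a) 63 (customs bureau's 75 disregarded) ≥ 49 — meets; (b) 56 (customs bureau's 23 disregarded) ≥ 49 — meets.
  Stage I.1 carried; the burden shifts to the customs bureau.
Stage I.2 (customs bureau, a preponderance, weight is at least 49): (c) 64 (importer's 78 disregarded) ≥ 49 — meets.
  Stage I.2 carried; the final stage is satisfied.
All stages carried — the customs bureau prevails on this issue.
— Issue II —
Stage II.1 (importer, a more-likely-than-not showing, weight exceeds 52): (d) 54 > 52 — meets.
  Stage II.1 carried; the burden shifts to the customs bureau.
Stage II.2 (customs bureau, any credible evidence, weight exceeds 19): (e) 20 (importer's 78 disregarded) > 19 — meets; (f) 22 (importer's 56 disregarded) > 19 — meets.
  All elements met at the final stage.
Every stage carried; the customs bureau prevails on this issue.
— Issue III —
Stage III.1 (importer, the preponderance of the evidence, weight is at least 49): (g) 49 (customs bureau's 9 disregarded) ≥ 49 — meets; (h) 66 (customs bureau's 95 disregarded) ≥ 49 — meets.
  All elements met. The burden passes to the customs bureau.
Stage III.2 (customs bureau, the preponderance of the evidence, weight is at least 49): (i) 49 (importer's 23 disregarded) ≥ 49 — meets; (j) 63 (importer's 19 disregarded) ≥ 49 — meets.
  Stage III.2 carried; the burden shifts to the importer.
Stage III.3 (importer, a scintilla of evidence, weight is at least 8): (k) 22 (customs bureau's 40 disregarded) ≥ 8 — meets; (l) 8 (customs bureau's 10 disregarded) ≥ 8 — meets.
  Stage III.3 carried; the final stage is satisfied.
With every stage satisfied, the importer prevails on this issue.
Per-issue: Issue I → customs bureau; Issue II → customs bureau; Issue III → importer. The importer must prevail on every issue; overall, the customs bureau prevails.

customs bureau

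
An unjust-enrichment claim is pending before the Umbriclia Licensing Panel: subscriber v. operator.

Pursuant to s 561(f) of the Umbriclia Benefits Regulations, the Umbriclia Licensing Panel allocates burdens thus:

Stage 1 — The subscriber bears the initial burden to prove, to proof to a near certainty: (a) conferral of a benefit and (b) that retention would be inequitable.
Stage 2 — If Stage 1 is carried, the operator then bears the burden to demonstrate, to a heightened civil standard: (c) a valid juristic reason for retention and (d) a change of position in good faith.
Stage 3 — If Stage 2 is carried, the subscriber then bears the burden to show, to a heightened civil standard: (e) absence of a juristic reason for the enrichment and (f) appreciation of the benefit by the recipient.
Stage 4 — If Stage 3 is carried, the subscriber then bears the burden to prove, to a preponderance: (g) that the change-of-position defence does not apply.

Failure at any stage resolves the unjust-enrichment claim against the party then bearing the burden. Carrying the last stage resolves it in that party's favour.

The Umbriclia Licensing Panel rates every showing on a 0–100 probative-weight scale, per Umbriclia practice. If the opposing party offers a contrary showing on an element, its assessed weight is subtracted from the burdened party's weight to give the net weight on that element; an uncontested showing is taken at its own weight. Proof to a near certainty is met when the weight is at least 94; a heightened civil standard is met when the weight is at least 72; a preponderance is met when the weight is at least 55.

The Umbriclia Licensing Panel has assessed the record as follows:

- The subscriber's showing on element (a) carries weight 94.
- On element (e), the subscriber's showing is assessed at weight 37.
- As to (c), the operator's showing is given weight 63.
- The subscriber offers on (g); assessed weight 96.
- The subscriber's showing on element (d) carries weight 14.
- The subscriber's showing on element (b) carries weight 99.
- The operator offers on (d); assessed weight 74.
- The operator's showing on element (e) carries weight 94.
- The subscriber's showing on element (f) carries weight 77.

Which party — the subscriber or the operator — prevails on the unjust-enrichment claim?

Stage 1 — burden on subscriber; standard: proof to a near certainty (weight is at least 94).
    (a): 94 ≥ 94 [met]
    (b): 99 ≥ 94 [met]
  The subscriber carries Stage 1; the operator now bears the burden.
Stage 2 — burden on operator; standard: a heightened civil standard (weight is at least 72).
    (c): 63 < 72 [not met]
    (d): 74 − 14 = 60 < 72 [not met]
  Not every element is met, so the operator fails to carry Stage 2.
So the subscriber prevails.

subscriber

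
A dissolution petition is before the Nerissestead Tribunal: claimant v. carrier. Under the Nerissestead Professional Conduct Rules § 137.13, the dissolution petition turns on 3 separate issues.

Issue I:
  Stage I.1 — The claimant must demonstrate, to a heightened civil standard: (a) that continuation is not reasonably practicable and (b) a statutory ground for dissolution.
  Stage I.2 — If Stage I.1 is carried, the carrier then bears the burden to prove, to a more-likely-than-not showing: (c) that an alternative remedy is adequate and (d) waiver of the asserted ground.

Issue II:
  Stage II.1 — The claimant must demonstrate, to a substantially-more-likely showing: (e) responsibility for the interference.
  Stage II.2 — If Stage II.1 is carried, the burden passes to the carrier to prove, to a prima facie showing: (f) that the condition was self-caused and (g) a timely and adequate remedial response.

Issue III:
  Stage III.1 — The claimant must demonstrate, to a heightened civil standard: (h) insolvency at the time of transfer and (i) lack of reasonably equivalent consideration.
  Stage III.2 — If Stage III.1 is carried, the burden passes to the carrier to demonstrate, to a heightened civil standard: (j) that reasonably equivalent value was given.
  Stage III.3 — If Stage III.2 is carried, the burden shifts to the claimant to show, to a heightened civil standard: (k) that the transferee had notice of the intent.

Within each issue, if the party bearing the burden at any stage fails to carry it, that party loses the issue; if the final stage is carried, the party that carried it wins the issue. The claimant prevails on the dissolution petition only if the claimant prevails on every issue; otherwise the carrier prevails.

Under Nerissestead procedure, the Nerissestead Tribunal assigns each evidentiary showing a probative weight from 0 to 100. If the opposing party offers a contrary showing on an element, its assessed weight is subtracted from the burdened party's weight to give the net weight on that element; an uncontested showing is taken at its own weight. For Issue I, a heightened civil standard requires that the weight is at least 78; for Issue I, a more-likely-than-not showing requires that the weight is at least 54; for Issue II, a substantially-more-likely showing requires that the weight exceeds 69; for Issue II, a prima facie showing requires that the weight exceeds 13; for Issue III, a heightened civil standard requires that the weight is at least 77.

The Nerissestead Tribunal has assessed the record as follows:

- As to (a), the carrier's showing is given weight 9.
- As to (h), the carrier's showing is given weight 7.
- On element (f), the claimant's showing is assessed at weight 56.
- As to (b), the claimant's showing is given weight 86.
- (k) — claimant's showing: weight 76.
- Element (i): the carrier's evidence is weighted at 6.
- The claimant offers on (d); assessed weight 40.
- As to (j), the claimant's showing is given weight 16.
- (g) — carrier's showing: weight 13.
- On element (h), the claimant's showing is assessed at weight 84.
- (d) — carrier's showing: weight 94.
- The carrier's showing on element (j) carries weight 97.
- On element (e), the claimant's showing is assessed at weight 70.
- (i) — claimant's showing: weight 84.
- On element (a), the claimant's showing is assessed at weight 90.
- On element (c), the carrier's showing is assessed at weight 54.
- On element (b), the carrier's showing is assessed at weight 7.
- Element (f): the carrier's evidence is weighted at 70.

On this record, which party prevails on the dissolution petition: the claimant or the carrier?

carrier

— Issue I —
Stage I.1 — burden on claimant; standard: a heightened civil standard (weight is at least 78).
    (a): 90 − 9 = 81 ≥ 78 [met]
    (b): 86 − 7 = 79 ≥ 78 [met]
  Stage I.1 carried; the burden shifts to the carrier.
Stage I.2 — burden on carrier; standard: a more-likely-than-not showing (weight is at least 54).
    (c): 54 ≥ 54 [met]
    (d): 94 − 40 = 54 ≥ 54 [met]
  The carrier carries the last stage.
Every stage carried; the carrier prevails on this issue.
— Issue II —
Stage II.1 — burden on claimant; standard: a substantially-more-likely showing (weight exceeds 69).
    (e): 70 > 69 [met]
  Stage II.1 is satisfied; the onus moves to the carrier.
Stage II.2 — burden on carrier; standard: a prima facie showing (weight exceeds 13).
    (f): 70 − 56 = 14 > 13 [met]
    (g): 13 ≤ 13 [not met]
  Stage II.2 not carried; the carrier fails its burden.
The claimant prevails on this issue.
— Issue III —
Stage III.1 (claimant, a heightened civil standard, weight is at least 77): (h) net 84−7=77 ≥ 77 — meets; (i) net 84−6=78 ≥ 77 — meets.
  All elements met. The burden passes to the carrier.
Stage III.2 (carrier, a heightened civil standard, weight is at least 77): (j) net 97−16=81 ≥ 77 — meets.
  Stage III.2 is satisfied; the onus moves to the claimant.
Stage III.3 (claimant, a heightened civil standard, weight is at least 77): (k) 76 < 77 — fails.
  The claimant does not carry Stage III.3.
So the carrier prevails on this issue.
Per-issue: Issue I → carrier; Issue II → claimant; Issue III → carrier. The claimant must prevail on every issue; overall, the carrier prevails.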